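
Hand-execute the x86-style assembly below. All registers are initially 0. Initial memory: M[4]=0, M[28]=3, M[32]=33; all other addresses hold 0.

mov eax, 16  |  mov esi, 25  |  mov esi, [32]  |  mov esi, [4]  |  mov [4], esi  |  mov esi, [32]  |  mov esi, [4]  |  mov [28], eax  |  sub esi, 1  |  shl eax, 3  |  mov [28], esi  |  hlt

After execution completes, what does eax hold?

128

eax=16
esi=25
esi=M[32]=33
esi=M[4]=0
mov [4], esi → M[4]=0
esi=M[32]=33
esi=M[4]=0
mov [28], eax → M[28]=16
esi=0-1=-1
eax=16<<3=128
mov [28], esi → M[28]=-1
halt.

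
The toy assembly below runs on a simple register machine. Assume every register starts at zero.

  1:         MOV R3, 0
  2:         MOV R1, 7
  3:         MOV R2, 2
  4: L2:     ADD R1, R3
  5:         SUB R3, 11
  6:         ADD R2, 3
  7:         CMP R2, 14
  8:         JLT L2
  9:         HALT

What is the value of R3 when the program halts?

R3=0
R1=7
R2=2
R1=7+0=7
R3=0-11=-11
R2=2+3=5
CMP R2, 14  (cmp 5,14)
JLT L2: taken
R1=7+(-11)=-4
R3=(-11)-11=-22
R2=5+3=8
CMP R2, 14  (cmp 8,14)
JLT L2: taken
R1=(-4)+(-22)=-26
R3=(-22)-11=-33
R2=8+3=11
CMP R2, 14  (cmp 11,14)
JLT L2: taken
R1=(-26)+(-33)=-59
R3=(-33)-11=-44
R2=11+3=14
CMP R2, 14  (cmp 14,14)
JLT L2: not taken
halt.

-44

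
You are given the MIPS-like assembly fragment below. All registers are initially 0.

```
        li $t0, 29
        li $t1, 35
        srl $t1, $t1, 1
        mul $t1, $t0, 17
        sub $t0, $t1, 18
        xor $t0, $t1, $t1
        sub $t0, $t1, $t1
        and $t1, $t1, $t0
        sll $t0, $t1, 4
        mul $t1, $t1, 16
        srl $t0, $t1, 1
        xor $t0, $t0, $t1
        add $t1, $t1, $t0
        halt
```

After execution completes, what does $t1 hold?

li $t0, 29 → $t0=29
li $t1, 35 → $t1=35
srl $t1, $t1, 1 → $t1=35>>1=17
mul $t1, $t0, 17 → $t1=29*17=493
sub $t0, $t1, 18 → $t0=493-18=475
xor $t0, $t1, $t1 → $t0=493^493=0
sub $t0, $t1, $t1 → $t0=493-493=0
and $t1, $t1, $t0 → $t1=493&0=0
sll $t0, $t1, 4 → $t0=0<<4=0
mul $t1, $t1, 16 → $t1=0*16=0
srl $t0, $t1, 1 → $t0=0>>1=0
xor $t0, $t0, $t1 → $t0=0^0=0
add $t1, $t1, $t0 → $t1=0+0=0
halt.

0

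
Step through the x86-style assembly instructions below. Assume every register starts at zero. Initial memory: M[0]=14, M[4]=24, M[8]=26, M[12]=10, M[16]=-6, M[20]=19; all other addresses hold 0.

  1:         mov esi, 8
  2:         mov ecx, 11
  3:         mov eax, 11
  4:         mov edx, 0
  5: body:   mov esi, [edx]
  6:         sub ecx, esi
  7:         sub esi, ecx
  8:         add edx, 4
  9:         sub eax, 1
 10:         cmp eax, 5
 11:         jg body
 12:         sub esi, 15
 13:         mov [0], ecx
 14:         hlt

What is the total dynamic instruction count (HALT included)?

49

esi=8
ecx=11
eax=11
edx=0
esi=M[0]=14
ecx=11-14=-3
esi=14-(-3)=17
edx=0+4=4
eax=11-1=10
cmp eax, 5  (cmp 10,5)
jg body: taken
esi=M[4]=24
ecx=(-3)-24=-27
esi=24-(-27)=51
edx=4+4=8
eax=10-1=9
cmp eax, 5  (cmp 9,5)
jg body: taken
esi=M[8]=26
ecx=(-27)-26=-53
esi=26-(-53)=79
edx=8+4=12
eax=9-1=8
cmp eax, 5  (cmp 8,5)
jg body: taken
esi=M[12]=10
ecx=(-53)-10=-63
esi=10-(-63)=73
edx=12+4=16
eax=8-1=7
cmp eax, 5  (cmp 7,5)
jg body: taken
esi=M[16]=-6
ecx=(-63)-(-6)=-57
esi=(-6)-(-57)=51
edx=16+4=20
eax=7-1=6
cmp eax, 5  (cmp 6,5)
jg body: taken
esi=M[20]=19
ecx=(-57)-19=-76
esi=19-(-76)=95
edx=20+4=24
eax=6-1=5
cmp eax, 5  (cmp 5,5)
jg body: not taken
esi=95-15=80
mov [0], ecx → M[0]=-76
halt.
Total executed instructions: 49.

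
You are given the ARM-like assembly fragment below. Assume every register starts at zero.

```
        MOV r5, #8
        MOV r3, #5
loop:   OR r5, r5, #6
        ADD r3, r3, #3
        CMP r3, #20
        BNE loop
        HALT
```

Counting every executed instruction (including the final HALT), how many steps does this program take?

23

after MOV r5, #8: r5=8
after MOV r3, #5: r3=5
after OR r5, r5, #6: r5=8|6=14
after ADD r3, r3, #3: r3=5+3=8
CMP r3, #20  (cmp 8,20)
BNE loop: taken
after OR r5, r5, #6: r5=14|6=14
after ADD r3, r3, #3: r3=8+3=11
CMP r3, #20  (cmp 11,20)
BNE loop: taken
after OR r5, r5, #6: r5=14|6=14
after ADD r3, r3, #3: r3=11+3=14
CMP r3, #20  (cmp 14,20)
BNE loop: taken
after OR r5, r5, #6: r5=14|6=14
after ADD r3, r3, #3: r3=14+3=17
CMP r3, #20  (cmp 17,20)
BNE loop: taken
after OR r5, r5, #6: r5=14|6=14
after ADD r3, r3, #3: r3=17+3=20
CMP r3, #20  (cmp 20,20)
BNE loop: not taken
halt.
Total executed instructions: 23.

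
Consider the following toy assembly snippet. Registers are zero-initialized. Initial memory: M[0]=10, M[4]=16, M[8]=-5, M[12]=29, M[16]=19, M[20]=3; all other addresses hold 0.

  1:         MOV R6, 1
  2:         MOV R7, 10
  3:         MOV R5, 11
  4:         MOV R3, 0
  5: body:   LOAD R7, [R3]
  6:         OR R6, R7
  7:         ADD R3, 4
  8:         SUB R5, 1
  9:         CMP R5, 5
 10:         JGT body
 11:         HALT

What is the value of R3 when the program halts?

R6=1
R7=10
R5=11
R3=0
R7=M[0]=10
R6=1|10=11
R3=0+4=4
R5=11-1=10
CMP R5, 5  (cmp 10,5)
JGT body: taken
R7=M[4]=16
R6=11|16=27
R3=4+4=8
R5=10-1=9
CMP R5, 5  (cmp 9,5)
JGT body: taken
R7=M[8]=-5
R6=27|(-5)=-5
R3=8+4=12
R5=9-1=8
CMP R5, 5  (cmp 8,5)
JGT body: taken
R7=M[12]=29
R6=(-5)|29=-1
R3=12+4=16
R5=8-1=7
CMP R5, 5  (cmp 7,5)
JGT body: taken
R7=M[16]=19
R6=(-1)|19=-1
R3=16+4=20
R5=7-1=6
CMP R5, 5  (cmp 6,5)
JGT body: taken
R7=M[20]=3
R6=(-1)|3=-1
R3=20+4=24
R5=6-1=5
CMP R5, 5  (cmp 5,5)
JGT body: not taken
halt.

24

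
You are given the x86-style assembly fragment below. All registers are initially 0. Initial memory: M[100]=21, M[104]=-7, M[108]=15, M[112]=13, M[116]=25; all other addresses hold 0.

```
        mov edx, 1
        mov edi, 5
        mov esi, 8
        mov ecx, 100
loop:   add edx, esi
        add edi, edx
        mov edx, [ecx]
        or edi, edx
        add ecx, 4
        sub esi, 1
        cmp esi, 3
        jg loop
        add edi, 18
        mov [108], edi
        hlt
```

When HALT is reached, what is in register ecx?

120

mov edx, 1 → edx=1
mov edi, 5 → edi=5
mov esi, 8 → esi=8
mov ecx, 100 → ecx=100
add edx, esi → edx=1+8=9
add edi, edx → edi=5+9=14
mov edx, [ecx] → edx=M[100]=21
or edi, edx → edi=14|21=31
add ecx, 4 → ecx=100+4=104
sub esi, 1 → esi=8-1=7
cmp esi, 3  (cmp 7,3)
jg loop: taken
add edx, esi → edx=21+7=28
add edi, edx → edi=31+28=59
mov edx, [ecx] → edx=M[104]=-7
or edi, edx → edi=59|(-7)=-5
add ecx, 4 → ecx=104+4=108
sub esi, 1 → esi=7-1=6
cmp esi, 3  (cmp 6,3)
jg loop: taken
add edx, esi → edx=(-7)+6=-1
add edi, edx → edi=(-5)+(-1)=-6
mov edx, [ecx] → edx=M[108]=15
or edi, edx → edi=(-6)|15=-1
add ecx, 4 → ecx=108+4=112
sub esi, 1 → esi=6-1=5
cmp esi, 3  (cmp 5,3)
jg loop: taken
add edx, esi → edx=15+5=20
add edi, edx → edi=(-1)+20=19
mov edx, [ecx] → edx=M[112]=13
or edi, edx → edi=19|13=31
add ecx, 4 → ecx=112+4=116
sub esi, 1 → esi=5-1=4
cmp esi, 3  (cmp 4,3)
jg loop: taken
add edx, esi → edx=13+4=17
add edi, edx → edi=31+17=48
mov edx, [ecx] → edx=M[116]=25
or edi, edx → edi=48|25=57
add ecx, 4 → ecx=116+4=120
sub esi, 1 → esi=4-1=3
cmp esi, 3  (cmp 3,3)
jg loop: not taken
add edi, 18 → edi=57+18=75
mov [108], edi → M[108]=75
halt.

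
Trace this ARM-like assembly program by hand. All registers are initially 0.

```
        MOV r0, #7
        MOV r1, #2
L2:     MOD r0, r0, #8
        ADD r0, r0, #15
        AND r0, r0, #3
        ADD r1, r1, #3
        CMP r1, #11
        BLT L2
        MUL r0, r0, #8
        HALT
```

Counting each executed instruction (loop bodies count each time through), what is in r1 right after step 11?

5

r0=7
r1=2
r0=7%8=7
r0=7+15=22
r0=22&3=2
r1=2+3=5
CMP r1, #11  (cmp 5,11)
BLT L2: taken
r0=2%8=2
r0=2+15=17
r0=17&3=1
After step 11: r1 = 5.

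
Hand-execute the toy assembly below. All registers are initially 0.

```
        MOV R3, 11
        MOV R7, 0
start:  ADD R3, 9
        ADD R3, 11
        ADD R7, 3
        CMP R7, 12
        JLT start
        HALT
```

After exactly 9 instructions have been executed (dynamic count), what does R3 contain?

51

R3=11
R7=0
R3=11+9=20
R3=20+11=31
R7=0+3=3
CMP R7, 12  (cmp 3,12)
JLT start: taken
R3=31+9=40
R3=40+11=51
After step 9: R3 = 51.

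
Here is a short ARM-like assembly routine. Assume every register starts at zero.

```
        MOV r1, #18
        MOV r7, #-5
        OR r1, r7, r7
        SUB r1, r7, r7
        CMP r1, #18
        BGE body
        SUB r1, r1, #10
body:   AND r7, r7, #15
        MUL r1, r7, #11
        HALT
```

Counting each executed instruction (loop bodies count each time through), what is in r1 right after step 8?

-10

MOV r1, #18 → r1=18
MOV r7, #-5 → r7=-5
OR r1, r7, r7 → r1=(-5)|(-5)=-5
SUB r1, r7, r7 → r1=(-5)-(-5)=0
CMP r1, #18  (cmp 0,18)
BGE body: not taken
SUB r1, r1, #10 → r1=0-10=-10
AND r7, r7, #15 → r7=(-5)&15=11
After step 8: r1 = -10.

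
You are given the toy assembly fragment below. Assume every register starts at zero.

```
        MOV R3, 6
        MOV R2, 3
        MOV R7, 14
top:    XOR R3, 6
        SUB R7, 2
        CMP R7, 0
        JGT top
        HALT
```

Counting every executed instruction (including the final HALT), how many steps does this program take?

after MOV R3, 6: R3=6
after MOV R2, 3: R2=3
after MOV R7, 14: R7=14
after XOR R3, 6: R3=6^6=0
after SUB R7, 2: R7=14-2=12
CMP R7, 0  (cmp 12,0)
JGT top: taken
after XOR R3, 6: R3=0^6=6
after SUB R7, 2: R7=12-2=10
CMP R7, 0  (cmp 10,0)
JGT top: taken
after XOR R3, 6: R3=6^6=0
after SUB R7, 2: R7=10-2=8
CMP R7, 0  (cmp 8,0)
JGT top: taken
after XOR R3, 6: R3=0^6=6
after SUB R7, 2: R7=8-2=6
CMP R7, 0  (cmp 6,0)
JGT top: taken
after XOR R3, 6: R3=6^6=0
after SUB R7, 2: R7=6-2=4
CMP R7, 0  (cmp 4,0)
JGT top: taken
after XOR R3, 6: R3=0^6=6
after SUB R7, 2: R7=4-2=2
CMP R7, 0  (cmp 2,0)
JGT top: taken
after XOR R3, 6: R3=6^6=0
after SUB R7, 2: R7=2-2=0
CMP R7, 0  (cmp 0,0)
JGT top: not taken
halt.
Total executed instructions: 32.

32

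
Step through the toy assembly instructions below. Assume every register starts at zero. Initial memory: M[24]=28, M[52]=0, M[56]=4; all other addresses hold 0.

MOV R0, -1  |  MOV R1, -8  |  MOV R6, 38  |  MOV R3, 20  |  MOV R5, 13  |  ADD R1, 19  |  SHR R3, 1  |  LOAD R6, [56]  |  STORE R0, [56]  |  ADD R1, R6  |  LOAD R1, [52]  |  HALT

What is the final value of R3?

R0=-1
R1=-8
R6=38
R3=20
R5=13
R1=(-8)+19=11
R3=20>>1=10
R6=M[56]=4
STORE R0, [56] → M[56]=-1
R1=11+4=15
R1=M[52]=0
halt.

10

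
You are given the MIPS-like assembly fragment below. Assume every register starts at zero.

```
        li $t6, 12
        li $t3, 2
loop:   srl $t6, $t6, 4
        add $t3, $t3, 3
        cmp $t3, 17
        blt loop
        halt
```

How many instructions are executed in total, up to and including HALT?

23

li $t6, 12 → $t6=12
li $t3, 2 → $t3=2
srl $t6, $t6, 4 → $t6=12>>4=0
add $t3, $t3, 3 → $t3=2+3=5
cmp $t3, 17  (cmp 5,17)
blt loop: taken
srl $t6, $t6, 4 → $t6=0>>4=0
add $t3, $t3, 3 → $t3=5+3=8
cmp $t3, 17  (cmp 8,17)
blt loop: taken
srl $t6, $t6, 4 → $t6=0>>4=0
add $t3, $t3, 3 → $t3=8+3=11
cmp $t3, 17  (cmp 11,17)
blt loop: taken
srl $t6, $t6, 4 → $t6=0>>4=0
add $t3, $t3, 3 → $t3=11+3=14
cmp $t3, 17  (cmp 14,17)
blt loop: taken
srl $t6, $t6, 4 → $t6=0>>4=0
add $t3, $t3, 3 → $t3=14+3=17
cmp $t3, 17  (cmp 17,17)
blt loop: not taken
halt.
Total executed instructions: 23.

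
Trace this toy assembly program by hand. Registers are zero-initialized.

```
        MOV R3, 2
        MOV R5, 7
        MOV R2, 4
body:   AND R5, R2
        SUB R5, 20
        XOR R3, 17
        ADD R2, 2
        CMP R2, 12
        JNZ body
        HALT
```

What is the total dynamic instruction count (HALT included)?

28

R3=2
R5=7
R2=4
R5=7&4=4
R5=4-20=-16
R3=2^17=19
R2=4+2=6
CMP R2, 12  (cmp 6,12)
JNZ body: taken
R5=(-16)&6=0
R5=0-20=-20
R3=19^17=2
R2=6+2=8
CMP R2, 12  (cmp 8,12)
JNZ body: taken
R5=(-20)&8=8
R5=8-20=-12
R3=2^17=19
R2=8+2=10
CMP R2, 12  (cmp 10,12)
JNZ body: taken
R5=(-12)&10=0
R5=0-20=-20
R3=19^17=2
R2=10+2=12
CMP R2, 12  (cmp 12,12)
JNZ body: not taken
halt.
Total executed instructions: 28.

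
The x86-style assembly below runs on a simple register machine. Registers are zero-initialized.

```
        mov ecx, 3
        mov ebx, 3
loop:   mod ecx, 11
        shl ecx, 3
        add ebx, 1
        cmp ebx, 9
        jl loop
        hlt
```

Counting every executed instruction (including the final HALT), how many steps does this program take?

mov ecx, 3 → ecx=3
mov ebx, 3 → ebx=3
mod ecx, 11 → ecx=3%11=3
shl ecx, 3 → ecx=3<<3=24
add ebx, 1 → ebx=3+1=4
cmp ebx, 9  (cmp 4,9)
jl loop: taken
mod ecx, 11 → ecx=24%11=2
shl ecx, 3 → ecx=2<<3=16
add ebx, 1 → ebx=4+1=5
cmp ebx, 9  (cmp 5,9)
jl loop: taken
mod ecx, 11 → ecx=16%11=5
shl ecx, 3 → ecx=5<<3=40
add ebx, 1 → ebx=5+1=6
cmp ebx, 9  (cmp 6,9)
jl loop: taken
mod ecx, 11 → ecx=40%11=7
shl ecx, 3 → ecx=7<<3=56
add ebx, 1 → ebx=6+1=7
cmp ebx, 9  (cmp 7,9)
jl loop: taken
mod ecx, 11 → ecx=56%11=1
shl ecx, 3 → ecx=1<<3=8
add ebx, 1 → ebx=7+1=8
cmp ebx, 9  (cmp 8,9)
jl loop: taken
mod ecx, 11 → ecx=8%11=8
shl ecx, 3 → ecx=8<<3=64
add ebx, 1 → ebx=8+1=9
cmp ebx, 9  (cmp 9,9)
jl loop: not taken
halt.
Total executed instructions: 33.

33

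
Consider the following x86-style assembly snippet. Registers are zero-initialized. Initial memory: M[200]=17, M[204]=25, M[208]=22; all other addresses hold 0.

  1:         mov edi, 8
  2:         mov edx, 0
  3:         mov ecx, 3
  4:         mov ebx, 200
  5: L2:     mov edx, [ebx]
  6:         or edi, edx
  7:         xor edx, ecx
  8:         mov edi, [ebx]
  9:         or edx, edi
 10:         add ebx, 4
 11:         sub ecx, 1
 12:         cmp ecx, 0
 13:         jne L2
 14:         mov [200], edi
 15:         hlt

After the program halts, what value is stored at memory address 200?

22

mov edi, 8 → edi=8
mov edx, 0 → edx=0
mov ecx, 3 → ecx=3
mov ebx, 200 → ebx=200
mov edx, [ebx] → edx=M[200]=17
or edi, edx → edi=8|17=25
xor edx, ecx → edx=17^3=18
mov edi, [ebx] → edi=M[200]=17
or edx, edi → edx=18|17=19
add ebx, 4 → ebx=200+4=204
sub ecx, 1 → ecx=3-1=2
cmp ecx, 0  (cmp 2,0)
jne L2: taken
mov edx, [ebx] → edx=M[204]=25
or edi, edx → edi=17|25=25
xor edx, ecx → edx=25^2=27
mov edi, [ebx] → edi=M[204]=25
or edx, edi → edx=27|25=27
add ebx, 4 → ebx=204+4=208
sub ecx, 1 → ecx=2-1=1
cmp ecx, 0  (cmp 1,0)
jne L2: taken
mov edx, [ebx] → edx=M[208]=22
or edi, edx → edi=25|22=31
xor edx, ecx → edx=22^1=23
mov edi, [ebx] → edi=M[208]=22
or edx, edi → edx=23|22=23
add ebx, 4 → ebx=208+4=212
sub ecx, 1 → ecx=1-1=0
cmp ecx, 0  (cmp 0,0)
jne L2: not taken
mov [200], edi → M[200]=22
halt.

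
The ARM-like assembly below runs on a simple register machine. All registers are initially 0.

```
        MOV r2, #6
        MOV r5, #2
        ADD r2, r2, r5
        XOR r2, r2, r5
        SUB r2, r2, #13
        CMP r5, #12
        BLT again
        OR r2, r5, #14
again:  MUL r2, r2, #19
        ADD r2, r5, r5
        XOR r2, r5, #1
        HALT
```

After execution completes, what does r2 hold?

3

r2=6
r5=2
r2=6+2=8
r2=8^2=10
r2=10-13=-3
CMP r5, #12  (cmp 2,12)
BLT again: taken
r2=(-3)*19=-57
r2=2+2=4
r2=2^1=3
halt.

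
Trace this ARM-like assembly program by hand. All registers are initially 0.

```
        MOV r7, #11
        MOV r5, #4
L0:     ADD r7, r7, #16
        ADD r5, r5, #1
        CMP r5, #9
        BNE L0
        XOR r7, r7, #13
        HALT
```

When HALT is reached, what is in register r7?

MOV r7, #11 → r7=11
MOV r5, #4 → r5=4
ADD r7, r7, #16 → r7=11+16=27
ADD r5, r5, #1 → r5=4+1=5
CMP r5, #9  (cmp 5,9)
BNE L0: taken
ADD r7, r7, #16 → r7=27+16=43
ADD r5, r5, #1 → r5=5+1=6
CMP r5, #9  (cmp 6,9)
BNE L0: taken
ADD r7, r7, #16 → r7=43+16=59
ADD r5, r5, #1 → r5=6+1=7
CMP r5, #9  (cmp 7,9)
BNE L0: taken
ADD r7, r7, #16 → r7=59+16=75
ADD r5, r5, #1 → r5=7+1=8
CMP r5, #9  (cmp 8,9)
BNE L0: taken
ADD r7, r7, #16 → r7=75+16=91
ADD r5, r5, #1 → r5=8+1=9
CMP r5, #9  (cmp 9,9)
BNE L0: not taken
XOR r7, r7, #13 → r7=91^13=86
halt.

86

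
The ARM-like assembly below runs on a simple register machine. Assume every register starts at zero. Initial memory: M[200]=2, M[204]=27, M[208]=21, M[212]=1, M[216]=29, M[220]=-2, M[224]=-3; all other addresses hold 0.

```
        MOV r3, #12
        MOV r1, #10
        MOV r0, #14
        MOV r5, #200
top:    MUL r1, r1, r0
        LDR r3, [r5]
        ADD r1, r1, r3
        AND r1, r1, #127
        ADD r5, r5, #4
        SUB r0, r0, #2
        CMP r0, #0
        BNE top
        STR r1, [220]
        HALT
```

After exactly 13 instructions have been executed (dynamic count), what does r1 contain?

after MOV r3, #12: r3=12
after MOV r1, #10: r1=10
after MOV r0, #14: r0=14
after MOV r5, #200: r5=200
after MUL r1, r1, r0: r1=10*14=140
after LDR r3, [r5]: r3=M[200]=2
after ADD r1, r1, r3: r1=140+2=142
after AND r1, r1, #127: r1=142&127=14
after ADD r5, r5, #4: r5=200+4=204
after SUB r0, r0, #2: r0=14-2=12
CMP r0, #0  (cmp 12,0)
BNE top: taken
after MUL r1, r1, r0: r1=14*12=168
After step 13: r1 = 168.

168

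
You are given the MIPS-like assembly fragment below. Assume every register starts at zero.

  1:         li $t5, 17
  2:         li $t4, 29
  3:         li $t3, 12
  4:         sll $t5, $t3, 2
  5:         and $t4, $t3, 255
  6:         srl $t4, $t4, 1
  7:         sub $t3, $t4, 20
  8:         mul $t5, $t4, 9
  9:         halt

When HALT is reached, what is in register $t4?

6

li $t5, 17 → $t5=17
li $t4, 29 → $t4=29
li $t3, 12 → $t3=12
sll $t5, $t3, 2 → $t5=12<<2=48
and $t4, $t3, 255 → $t4=12&255=12
srl $t4, $t4, 1 → $t4=12>>1=6
sub $t3, $t4, 20 → $t3=6-20=-14
mul $t5, $t4, 9 → $t5=6*9=54
halt.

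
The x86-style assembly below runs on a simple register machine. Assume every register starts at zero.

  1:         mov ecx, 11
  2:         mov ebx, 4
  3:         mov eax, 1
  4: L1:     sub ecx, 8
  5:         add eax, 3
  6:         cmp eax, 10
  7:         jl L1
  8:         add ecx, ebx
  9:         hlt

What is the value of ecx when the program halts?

-9

after mov ecx, 11: ecx=11
after mov ebx, 4: ebx=4
after mov eax, 1: eax=1
after sub ecx, 8: ecx=11-8=3
after add eax, 3: eax=1+3=4
cmp eax, 10  (cmp 4,10)
jl L1: taken
after sub ecx, 8: ecx=3-8=-5
after add eax, 3: eax=4+3=7
cmp eax, 10  (cmp 7,10)
jl L1: taken
after sub ecx, 8: ecx=(-5)-8=-13
after add eax, 3: eax=7+3=10
cmp eax, 10  (cmp 10,10)
jl L1: not taken
after add ecx, ebx: ecx=(-13)+4=-9
halt.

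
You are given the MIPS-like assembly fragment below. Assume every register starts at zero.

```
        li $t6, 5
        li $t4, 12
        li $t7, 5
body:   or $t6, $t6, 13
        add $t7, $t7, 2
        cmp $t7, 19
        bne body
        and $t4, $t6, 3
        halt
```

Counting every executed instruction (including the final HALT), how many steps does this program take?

33

li $t6, 5 → $t6=5
li $t4, 12 → $t4=12
li $t7, 5 → $t7=5
or $t6, $t6, 13 → $t6=5|13=13
add $t7, $t7, 2 → $t7=5+2=7
cmp $t7, 19  (cmp 7,19)
bne body: taken
or $t6, $t6, 13 → $t6=13|13=13
add $t7, $t7, 2 → $t7=7+2=9
cmp $t7, 19  (cmp 9,19)
bne body: taken
or $t6, $t6, 13 → $t6=13|13=13
add $t7, $t7, 2 → $t7=9+2=11
cmp $t7, 19  (cmp 11,19)
bne body: taken
or $t6, $t6, 13 → $t6=13|13=13
add $t7, $t7, 2 → $t7=11+2=13
cmp $t7, 19  (cmp 13,19)
bne body: taken
or $t6, $t6, 13 → $t6=13|13=13
add $t7, $t7, 2 → $t7=13+2=15
cmp $t7, 19  (cmp 15,19)
bne body: taken
or $t6, $t6, 13 → $t6=13|13=13
add $t7, $t7, 2 → $t7=15+2=17
cmp $t7, 19  (cmp 17,19)
bne body: taken
or $t6, $t6, 13 → $t6=13|13=13
add $t7, $t7, 2 → $t7=17+2=19
cmp $t7, 19  (cmp 19,19)
bne body: not taken
and $t4, $t6, 3 → $t4=13&3=1
halt.
Total executed instructions: 33.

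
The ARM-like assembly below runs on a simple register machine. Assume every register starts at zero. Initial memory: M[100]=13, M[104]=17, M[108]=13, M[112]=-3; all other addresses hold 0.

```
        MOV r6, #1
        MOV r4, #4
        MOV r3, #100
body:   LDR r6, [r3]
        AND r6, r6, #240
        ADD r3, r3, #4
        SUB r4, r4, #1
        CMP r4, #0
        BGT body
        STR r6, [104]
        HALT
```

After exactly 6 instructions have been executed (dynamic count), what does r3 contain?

104

r6=1
r4=4
r3=100
r6=M[100]=13
r6=13&240=0
r3=100+4=104
After step 6: r3 = 104.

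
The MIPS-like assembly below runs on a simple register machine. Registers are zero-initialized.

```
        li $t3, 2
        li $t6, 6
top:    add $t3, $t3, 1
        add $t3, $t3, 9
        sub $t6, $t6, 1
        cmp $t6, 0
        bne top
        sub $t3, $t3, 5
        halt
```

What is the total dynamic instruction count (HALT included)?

after li $t3, 2: $t3=2
after li $t6, 6: $t6=6
after add $t3, $t3, 1: $t3=2+1=3
after add $t3, $t3, 9: $t3=3+9=12
after sub $t6, $t6, 1: $t6=6-1=5
cmp $t6, 0  (cmp 5,0)
bne top: taken
after add $t3, $t3, 1: $t3=12+1=13
after add $t3, $t3, 9: $t3=13+9=22
after sub $t6, $t6, 1: $t6=5-1=4
cmp $t6, 0  (cmp 4,0)
bne top: taken
after add $t3, $t3, 1: $t3=22+1=23
after add $t3, $t3, 9: $t3=23+9=32
after sub $t6, $t6, 1: $t6=4-1=3
cmp $t6, 0  (cmp 3,0)
bne top: taken
after add $t3, $t3, 1: $t3=32+1=33
after add $t3, $t3, 9: $t3=33+9=42
after sub $t6, $t6, 1: $t6=3-1=2
cmp $t6, 0  (cmp 2,0)
bne top: taken
after add $t3, $t3, 1: $t3=42+1=43
after add $t3, $t3, 9: $t3=43+9=52
after sub $t6, $t6, 1: $t6=2-1=1
cmp $t6, 0  (cmp 1,0)
bne top: taken
after add $t3, $t3, 1: $t3=52+1=53
after add $t3, $t3, 9: $t3=53+9=62
after sub $t6, $t6, 1: $t6=1-1=0
cmp $t6, 0  (cmp 0,0)
bne top: not taken
after sub $t3, $t3, 5: $t3=62-5=57
halt.
Total executed instructions: 34.

34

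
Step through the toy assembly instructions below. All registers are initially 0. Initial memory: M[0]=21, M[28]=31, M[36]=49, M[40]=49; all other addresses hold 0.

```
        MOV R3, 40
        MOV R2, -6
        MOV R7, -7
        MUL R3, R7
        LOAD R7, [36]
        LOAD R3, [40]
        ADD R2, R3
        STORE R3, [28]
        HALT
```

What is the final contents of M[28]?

MOV R3, 40 → R3=40
MOV R2, -6 → R2=-6
MOV R7, -7 → R7=-7
MUL R3, R7 → R3=40*(-7)=-280
LOAD R7, [36] → R7=M[36]=49
LOAD R3, [40] → R3=M[40]=49
ADD R2, R3 → R2=(-6)+49=43
STORE R3, [28] → M[28]=49
halt.

49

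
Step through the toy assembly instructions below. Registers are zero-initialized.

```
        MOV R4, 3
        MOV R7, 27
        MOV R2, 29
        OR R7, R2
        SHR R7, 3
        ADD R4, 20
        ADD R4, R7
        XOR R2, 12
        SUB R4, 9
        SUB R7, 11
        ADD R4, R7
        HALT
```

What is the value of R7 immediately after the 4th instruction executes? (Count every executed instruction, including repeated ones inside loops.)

MOV R4, 3 → R4=3
MOV R7, 27 → R7=27
MOV R2, 29 → R2=29
OR R7, R2 → R7=27|29=31
After step 4: R7 = 31.

31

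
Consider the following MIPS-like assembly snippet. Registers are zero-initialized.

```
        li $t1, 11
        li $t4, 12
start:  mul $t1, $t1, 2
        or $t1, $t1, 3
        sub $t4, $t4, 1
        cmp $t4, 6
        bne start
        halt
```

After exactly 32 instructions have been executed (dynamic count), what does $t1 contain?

after li $t1, 11: $t1=11
after li $t4, 12: $t4=12
after mul $t1, $t1, 2: $t1=11*2=22
after or $t1, $t1, 3: $t1=22|3=23
after sub $t4, $t4, 1: $t4=12-1=11
cmp $t4, 6  (cmp 11,6)
bne start: taken
after mul $t1, $t1, 2: $t1=23*2=46
after or $t1, $t1, 3: $t1=46|3=47
after sub $t4, $t4, 1: $t4=11-1=10
cmp $t4, 6  (cmp 10,6)
bne start: taken
after mul $t1, $t1, 2: $t1=47*2=94
after or $t1, $t1, 3: $t1=94|3=95
after sub $t4, $t4, 1: $t4=10-1=9
cmp $t4, 6  (cmp 9,6)
bne start: taken
after mul $t1, $t1, 2: $t1=95*2=190
after or $t1, $t1, 3: $t1=190|3=191
after sub $t4, $t4, 1: $t4=9-1=8
cmp $t4, 6  (cmp 8,6)
bne start: taken
after mul $t1, $t1, 2: $t1=191*2=382
after or $t1, $t1, 3: $t1=382|3=383
after sub $t4, $t4, 1: $t4=8-1=7
cmp $t4, 6  (cmp 7,6)
bne start: taken
after mul $t1, $t1, 2: $t1=383*2=766
after or $t1, $t1, 3: $t1=766|3=767
after sub $t4, $t4, 1: $t4=7-1=6
cmp $t4, 6  (cmp 6,6)
bne start: not taken
After step 32: $t1 = 767.

767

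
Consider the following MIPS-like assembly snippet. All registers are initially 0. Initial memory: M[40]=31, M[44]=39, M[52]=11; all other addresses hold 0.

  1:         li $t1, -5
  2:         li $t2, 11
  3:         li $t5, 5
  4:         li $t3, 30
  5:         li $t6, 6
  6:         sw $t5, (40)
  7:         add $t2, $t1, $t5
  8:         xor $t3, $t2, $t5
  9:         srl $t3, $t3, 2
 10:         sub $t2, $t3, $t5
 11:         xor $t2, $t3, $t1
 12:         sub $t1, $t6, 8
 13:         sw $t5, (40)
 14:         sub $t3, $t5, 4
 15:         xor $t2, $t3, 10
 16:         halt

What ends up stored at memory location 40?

5

li $t1, -5 → $t1=-5
li $t2, 11 → $t2=11
li $t5, 5 → $t5=5
li $t3, 30 → $t3=30
li $t6, 6 → $t6=6
sw $t5, (40) → M[40]=5
add $t2, $t1, $t5 → $t2=(-5)+5=0
xor $t3, $t2, $t5 → $t3=0^5=5
srl $t3, $t3, 2 → $t3=5>>2=1
sub $t2, $t3, $t5 → $t2=1-5=-4
xor $t2, $t3, $t1 → $t2=1^(-5)=-6
sub $t1, $t6, 8 → $t1=6-8=-2
sw $t5, (40) → M[40]=5
sub $t3, $t5, 4 → $t3=5-4=1
xor $t2, $t3, 10 → $t2=1^10=11
halt.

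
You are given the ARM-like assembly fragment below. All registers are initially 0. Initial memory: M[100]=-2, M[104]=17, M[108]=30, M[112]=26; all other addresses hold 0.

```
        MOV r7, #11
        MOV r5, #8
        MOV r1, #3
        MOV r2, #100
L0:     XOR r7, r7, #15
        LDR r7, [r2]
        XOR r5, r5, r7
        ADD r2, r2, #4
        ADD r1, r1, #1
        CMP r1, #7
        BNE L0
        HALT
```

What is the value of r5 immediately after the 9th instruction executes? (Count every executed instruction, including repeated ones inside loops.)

MOV r7, #11 → r7=11
MOV r5, #8 → r5=8
MOV r1, #3 → r1=3
MOV r2, #100 → r2=100
XOR r7, r7, #15 → r7=11^15=4
LDR r7, [r2] → r7=M[100]=-2
XOR r5, r5, r7 → r5=8^(-2)=-10
ADD r2, r2, #4 → r2=100+4=104
ADD r1, r1, #1 → r1=3+1=4
After step 9: r5 = -10.

-10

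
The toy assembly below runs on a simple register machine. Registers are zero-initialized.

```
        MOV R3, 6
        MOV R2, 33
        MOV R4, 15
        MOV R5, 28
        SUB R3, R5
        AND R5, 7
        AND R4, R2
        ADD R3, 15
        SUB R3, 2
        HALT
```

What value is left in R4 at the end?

1

R3=6
R2=33
R4=15
R5=28
R3=6-28=-22
R5=28&7=4
R4=15&33=1
R3=(-22)+15=-7
R3=(-7)-2=-9
halt.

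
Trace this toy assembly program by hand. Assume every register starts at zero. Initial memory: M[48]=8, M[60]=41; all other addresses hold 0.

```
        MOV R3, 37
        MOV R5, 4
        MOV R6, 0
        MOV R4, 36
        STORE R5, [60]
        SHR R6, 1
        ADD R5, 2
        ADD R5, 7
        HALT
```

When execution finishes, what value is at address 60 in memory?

4

MOV R3, 37 → R3=37
MOV R5, 4 → R5=4
MOV R6, 0 → R6=0
MOV R4, 36 → R4=36
STORE R5, [60] → M[60]=4
SHR R6, 1 → R6=0>>1=0
ADD R5, 2 → R5=4+2=6
ADD R5, 7 → R5=6+7=13
halt.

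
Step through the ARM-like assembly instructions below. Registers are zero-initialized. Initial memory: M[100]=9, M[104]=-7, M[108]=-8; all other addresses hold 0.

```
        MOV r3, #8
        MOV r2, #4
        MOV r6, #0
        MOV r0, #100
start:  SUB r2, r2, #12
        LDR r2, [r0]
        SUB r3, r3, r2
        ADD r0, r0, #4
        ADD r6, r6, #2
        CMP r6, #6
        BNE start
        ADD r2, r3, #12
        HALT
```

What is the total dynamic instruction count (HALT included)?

r3=8
r2=4
r6=0
r0=100
r2=4-12=-8
r2=M[100]=9
r3=8-9=-1
r0=100+4=104
r6=0+2=2
CMP r6, #6  (cmp 2,6)
BNE start: taken
r2=9-12=-3
r2=M[104]=-7
r3=(-1)-(-7)=6
r0=104+4=108
r6=2+2=4
CMP r6, #6  (cmp 4,6)
BNE start: taken
r2=(-7)-12=-19
r2=M[108]=-8
r3=6-(-8)=14
r0=108+4=112
r6=4+2=6
CMP r6, #6  (cmp 6,6)
BNE start: not taken
r2=14+12=26
halt.
Total executed instructions: 27.

27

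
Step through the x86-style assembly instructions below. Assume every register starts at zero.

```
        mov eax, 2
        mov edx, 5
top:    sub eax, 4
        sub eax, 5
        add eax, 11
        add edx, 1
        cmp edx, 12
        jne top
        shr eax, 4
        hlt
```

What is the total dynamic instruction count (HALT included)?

46

mov eax, 2 → eax=2
mov edx, 5 → edx=5
sub eax, 4 → eax=2-4=-2
sub eax, 5 → eax=(-2)-5=-7
add eax, 11 → eax=(-7)+11=4
add edx, 1 → edx=5+1=6
cmp edx, 12  (cmp 6,12)
jne top: taken
sub eax, 4 → eax=4-4=0
sub eax, 5 → eax=0-5=-5
add eax, 11 → eax=(-5)+11=6
add edx, 1 → edx=6+1=7
cmp edx, 12  (cmp 7,12)
jne top: taken
sub eax, 4 → eax=6-4=2
sub eax, 5 → eax=2-5=-3
add eax, 11 → eax=(-3)+11=8
add edx, 1 → edx=7+1=8
cmp edx, 12  (cmp 8,12)
jne top: taken
sub eax, 4 → eax=8-4=4
sub eax, 5 → eax=4-5=-1
add eax, 11 → eax=(-1)+11=10
add edx, 1 → edx=8+1=9
cmp edx, 12  (cmp 9,12)
jne top: taken
sub eax, 4 → eax=10-4=6
sub eax, 5 → eax=6-5=1
add eax, 11 → eax=1+11=12
add edx, 1 → edx=9+1=10
cmp edx, 12  (cmp 10,12)
jne top: taken
sub eax, 4 → eax=12-4=8
sub eax, 5 → eax=8-5=3
add eax, 11 → eax=3+11=14
add edx, 1 → edx=10+1=11
cmp edx, 12  (cmp 11,12)
jne top: taken
sub eax, 4 → eax=14-4=10
sub eax, 5 → eax=10-5=5
add eax, 11 → eax=5+11=16
add edx, 1 → edx=11+1=12
cmp edx, 12  (cmp 12,12)
jne top: not taken
shr eax, 4 → eax=16>>4=1
halt.
Total executed instructions: 46.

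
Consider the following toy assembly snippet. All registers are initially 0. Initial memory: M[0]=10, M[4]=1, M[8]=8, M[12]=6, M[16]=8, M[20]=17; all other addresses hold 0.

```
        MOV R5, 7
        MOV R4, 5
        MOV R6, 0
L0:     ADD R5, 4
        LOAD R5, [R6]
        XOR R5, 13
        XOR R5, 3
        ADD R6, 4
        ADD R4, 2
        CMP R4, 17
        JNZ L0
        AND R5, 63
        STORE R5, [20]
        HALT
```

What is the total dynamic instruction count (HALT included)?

54

R5=7
R4=5
R6=0
R5=7+4=11
R5=M[0]=10
R5=10^13=7
R5=7^3=4
R6=0+4=4
R4=5+2=7
CMP R4, 17  (cmp 7,17)
JNZ L0: taken
R5=4+4=8
R5=M[4]=1
R5=1^13=12
R5=12^3=15
R6=4+4=8
R4=7+2=9
CMP R4, 17  (cmp 9,17)
JNZ L0: taken
R5=15+4=19
R5=M[8]=8
R5=8^13=5
R5=5^3=6
R6=8+4=12
R4=9+2=11
CMP R4, 17  (cmp 11,17)
JNZ L0: taken
R5=6+4=10
R5=M[12]=6
R5=6^13=11
R5=11^3=8
R6=12+4=16
R4=11+2=13
CMP R4, 17  (cmp 13,17)
JNZ L0: taken
R5=8+4=12
R5=M[16]=8
R5=8^13=5
R5=5^3=6
R6=16+4=20
R4=13+2=15
CMP R4, 17  (cmp 15,17)
JNZ L0: taken
R5=6+4=10
R5=M[20]=17
R5=17^13=28
R5=28^3=31
R6=20+4=24
R4=15+2=17
CMP R4, 17  (cmp 17,17)
JNZ L0: not taken
R5=31&63=31
STORE R5, [20] → M[20]=31
halt.
Total executed instructions: 54.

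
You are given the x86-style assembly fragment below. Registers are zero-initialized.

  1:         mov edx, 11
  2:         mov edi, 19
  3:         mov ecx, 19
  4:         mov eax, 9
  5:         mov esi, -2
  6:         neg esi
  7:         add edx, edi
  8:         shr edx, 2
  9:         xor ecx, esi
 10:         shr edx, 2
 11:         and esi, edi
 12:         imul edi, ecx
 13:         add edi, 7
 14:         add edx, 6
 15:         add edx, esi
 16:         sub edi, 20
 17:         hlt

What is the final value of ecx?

17

mov edx, 11 → edx=11
mov edi, 19 → edi=19
mov ecx, 19 → ecx=19
mov eax, 9 → eax=9
mov esi, -2 → esi=-2
neg esi → esi=-(-2)=2
add edx, edi → edx=11+19=30
shr edx, 2 → edx=30>>2=7
xor ecx, esi → ecx=19^2=17
shr edx, 2 → edx=7>>2=1
and esi, edi → esi=2&19=2
imul edi, ecx → edi=19*17=323
add edi, 7 → edi=323+7=330
add edx, 6 → edx=1+6=7
add edx, esi → edx=7+2=9
sub edi, 20 → edi=330-20=310
halt.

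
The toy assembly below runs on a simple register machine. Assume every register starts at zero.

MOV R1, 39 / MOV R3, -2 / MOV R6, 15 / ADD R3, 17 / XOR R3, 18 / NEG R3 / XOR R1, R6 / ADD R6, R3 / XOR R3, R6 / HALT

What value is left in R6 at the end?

-14

after MOV R1, 39: R1=39
after MOV R3, -2: R3=-2
after MOV R6, 15: R6=15
after ADD R3, 17: R3=(-2)+17=15
after XOR R3, 18: R3=15^18=29
after NEG R3: R3=-(29)=-29
after XOR R1, R6: R1=39^15=40
after ADD R6, R3: R6=15+(-29)=-14
after XOR R3, R6: R3=(-29)^(-14)=17
halt.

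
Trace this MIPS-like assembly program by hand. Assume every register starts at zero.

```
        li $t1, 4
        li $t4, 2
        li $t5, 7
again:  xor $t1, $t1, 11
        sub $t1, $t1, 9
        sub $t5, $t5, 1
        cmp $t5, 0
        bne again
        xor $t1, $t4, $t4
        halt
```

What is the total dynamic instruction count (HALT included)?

li $t1, 4 → $t1=4
li $t4, 2 → $t4=2
li $t5, 7 → $t5=7
xor $t1, $t1, 11 → $t1=4^11=15
sub $t1, $t1, 9 → $t1=15-9=6
sub $t5, $t5, 1 → $t5=7-1=6
cmp $t5, 0  (cmp 6,0)
bne again: taken
xor $t1, $t1, 11 → $t1=6^11=13
sub $t1, $t1, 9 → $t1=13-9=4
sub $t5, $t5, 1 → $t5=6-1=5
cmp $t5, 0  (cmp 5,0)
bne again: taken
xor $t1, $t1, 11 → $t1=4^11=15
sub $t1, $t1, 9 → $t1=15-9=6
sub $t5, $t5, 1 → $t5=5-1=4
cmp $t5, 0  (cmp 4,0)
bne again: taken
xor $t1, $t1, 11 → $t1=6^11=13
sub $t1, $t1, 9 → $t1=13-9=4
sub $t5, $t5, 1 → $t5=4-1=3
cmp $t5, 0  (cmp 3,0)
bne again: taken
xor $t1, $t1, 11 → $t1=4^11=15
sub $t1, $t1, 9 → $t1=15-9=6
sub $t5, $t5, 1 → $t5=3-1=2
cmp $t5, 0  (cmp 2,0)
bne again: taken
xor $t1, $t1, 11 → $t1=6^11=13
sub $t1, $t1, 9 → $t1=13-9=4
sub $t5, $t5, 1 → $t5=2-1=1
cmp $t5, 0  (cmp 1,0)
bne again: taken
xor $t1, $t1, 11 → $t1=4^11=15
sub $t1, $t1, 9 → $t1=15-9=6
sub $t5, $t5, 1 → $t5=1-1=0
cmp $t5, 0  (cmp 0,0)
bne again: not taken
xor $t1, $t4, $t4 → $t1=2^2=0
halt.
Total executed instructions: 40.

40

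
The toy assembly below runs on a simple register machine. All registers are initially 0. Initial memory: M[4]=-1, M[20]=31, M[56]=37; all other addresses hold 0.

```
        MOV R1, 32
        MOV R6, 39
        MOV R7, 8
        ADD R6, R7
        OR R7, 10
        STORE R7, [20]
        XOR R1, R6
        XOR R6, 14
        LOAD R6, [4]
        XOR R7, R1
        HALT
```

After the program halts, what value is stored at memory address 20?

after MOV R1, 32: R1=32
after MOV R6, 39: R6=39
after MOV R7, 8: R7=8
after ADD R6, R7: R6=39+8=47
after OR R7, 10: R7=8|10=10
STORE R7, [20] → M[20]=10
after XOR R1, R6: R1=32^47=15
after XOR R6, 14: R6=47^14=33
after LOAD R6, [4]: R6=M[4]=-1
after XOR R7, R1: R7=10^15=5
halt.

10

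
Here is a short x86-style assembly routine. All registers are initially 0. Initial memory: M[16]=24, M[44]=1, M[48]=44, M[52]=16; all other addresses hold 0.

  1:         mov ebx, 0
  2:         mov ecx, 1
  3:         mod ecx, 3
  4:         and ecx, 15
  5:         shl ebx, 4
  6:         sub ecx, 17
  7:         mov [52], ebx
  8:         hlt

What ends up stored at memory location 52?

ebx=0
ecx=1
ecx=1%3=1
ecx=1&15=1
ebx=0<<4=0
ecx=1-17=-16
mov [52], ebx → M[52]=0
halt.

0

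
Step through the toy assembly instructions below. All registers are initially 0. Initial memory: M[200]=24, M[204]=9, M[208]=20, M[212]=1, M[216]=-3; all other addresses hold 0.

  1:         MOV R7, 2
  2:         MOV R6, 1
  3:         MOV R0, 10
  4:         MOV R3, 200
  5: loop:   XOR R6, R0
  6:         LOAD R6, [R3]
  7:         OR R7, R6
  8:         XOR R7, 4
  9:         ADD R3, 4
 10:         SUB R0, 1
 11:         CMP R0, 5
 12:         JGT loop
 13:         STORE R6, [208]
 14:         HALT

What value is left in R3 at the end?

MOV R7, 2 → R7=2
MOV R6, 1 → R6=1
MOV R0, 10 → R0=10
MOV R3, 200 → R3=200
XOR R6, R0 → R6=1^10=11
LOAD R6, [R3] → R6=M[200]=24
OR R7, R6 → R7=2|24=26
XOR R7, 4 → R7=26^4=30
ADD R3, 4 → R3=200+4=204
SUB R0, 1 → R0=10-1=9
CMP R0, 5  (cmp 9,5)
JGT loop: taken
XOR R6, R0 → R6=24^9=17
LOAD R6, [R3] → R6=M[204]=9
OR R7, R6 → R7=30|9=31
XOR R7, 4 → R7=31^4=27
ADD R3, 4 → R3=204+4=208
SUB R0, 1 → R0=9-1=8
CMP R0, 5  (cmp 8,5)
JGT loop: taken
XOR R6, R0 → R6=9^8=1
LOAD R6, [R3] → R6=M[208]=20
OR R7, R6 → R7=27|20=31
XOR R7, 4 → R7=31^4=27
ADD R3, 4 → R3=208+4=212
SUB R0, 1 → R0=8-1=7
CMP R0, 5  (cmp 7,5)
JGT loop: taken
XOR R6, R0 → R6=20^7=19
LOAD R6, [R3] → R6=M[212]=1
OR R7, R6 → R7=27|1=27
XOR R7, 4 → R7=27^4=31
ADD R3, 4 → R3=212+4=216
SUB R0, 1 → R0=7-1=6
CMP R0, 5  (cmp 6,5)
JGT loop: taken
XOR R6, R0 → R6=1^6=7
LOAD R6, [R3] → R6=M[216]=-3
OR R7, R6 → R7=31|(-3)=-1
XOR R7, 4 → R7=(-1)^4=-5
ADD R3, 4 → R3=216+4=220
SUB R0, 1 → R0=6-1=5
CMP R0, 5  (cmp 5,5)
JGT loop: not taken
STORE R6, [208] → M[208]=-3
halt.

220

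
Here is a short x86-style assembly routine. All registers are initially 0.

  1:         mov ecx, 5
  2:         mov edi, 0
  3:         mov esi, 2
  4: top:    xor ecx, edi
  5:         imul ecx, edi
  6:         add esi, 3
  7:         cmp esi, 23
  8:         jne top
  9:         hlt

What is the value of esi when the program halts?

ecx=5
edi=0
esi=2
ecx=5^0=5
ecx=5*0=0
esi=2+3=5
cmp esi, 23  (cmp 5,23)
jne top: taken
ecx=0^0=0
ecx=0*0=0
esi=5+3=8
cmp esi, 23  (cmp 8,23)
jne top: taken
ecx=0^0=0
ecx=0*0=0
esi=8+3=11
cmp esi, 23  (cmp 11,23)
jne top: taken
ecx=0^0=0
ecx=0*0=0
esi=11+3=14
cmp esi, 23  (cmp 14,23)
jne top: taken
ecx=0^0=0
ecx=0*0=0
esi=14+3=17
cmp esi, 23  (cmp 17,23)
jne top: taken
ecx=0^0=0
ecx=0*0=0
esi=17+3=20
cmp esi, 23  (cmp 20,23)
jne top: taken
ecx=0^0=0
ecx=0*0=0
esi=20+3=23
cmp esi, 23  (cmp 23,23)
jne top: not taken
halt.

23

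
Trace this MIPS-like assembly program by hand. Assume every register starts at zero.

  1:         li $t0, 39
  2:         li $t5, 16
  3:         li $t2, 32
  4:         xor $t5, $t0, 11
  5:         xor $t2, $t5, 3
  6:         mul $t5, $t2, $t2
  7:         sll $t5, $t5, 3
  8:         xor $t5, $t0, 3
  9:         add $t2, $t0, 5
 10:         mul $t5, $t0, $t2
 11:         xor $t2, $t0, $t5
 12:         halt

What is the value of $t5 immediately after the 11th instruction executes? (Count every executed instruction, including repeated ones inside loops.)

1716

after li $t0, 39: $t0=39
after li $t5, 16: $t5=16
after li $t2, 32: $t2=32
after xor $t5, $t0, 11: $t5=39^11=44
after xor $t2, $t5, 3: $t2=44^3=47
after mul $t5, $t2, $t2: $t5=47*47=2209
after sll $t5, $t5, 3: $t5=2209<<3=17672
after xor $t5, $t0, 3: $t5=39^3=36
after add $t2, $t0, 5: $t2=39+5=44
after mul $t5, $t0, $t2: $t5=39*44=1716
after xor $t2, $t0, $t5: $t2=39^1716=1683
After step 11: $t5 = 1716.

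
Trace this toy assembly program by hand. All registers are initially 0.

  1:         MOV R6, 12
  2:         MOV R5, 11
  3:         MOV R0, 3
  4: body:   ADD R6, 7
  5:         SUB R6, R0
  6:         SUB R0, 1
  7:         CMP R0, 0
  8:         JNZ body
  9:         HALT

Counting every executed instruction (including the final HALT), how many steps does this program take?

19

MOV R6, 12 → R6=12
MOV R5, 11 → R5=11
MOV R0, 3 → R0=3
ADD R6, 7 → R6=12+7=19
SUB R6, R0 → R6=19-3=16
SUB R0, 1 → R0=3-1=2
CMP R0, 0  (cmp 2,0)
JNZ body: taken
ADD R6, 7 → R6=16+7=23
SUB R6, R0 → R6=23-2=21
SUB R0, 1 → R0=2-1=1
CMP R0, 0  (cmp 1,0)
JNZ body: taken
ADD R6, 7 → R6=21+7=28
SUB R6, R0 → R6=28-1=27
SUB R0, 1 → R0=1-1=0
CMP R0, 0  (cmp 0,0)
JNZ body: not taken
halt.
Total executed instructions: 19.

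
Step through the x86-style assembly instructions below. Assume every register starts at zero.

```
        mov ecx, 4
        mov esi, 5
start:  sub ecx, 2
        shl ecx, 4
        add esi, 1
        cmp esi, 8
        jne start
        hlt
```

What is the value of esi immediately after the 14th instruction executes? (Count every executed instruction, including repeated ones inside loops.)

7

ecx=4
esi=5
ecx=4-2=2
ecx=2<<4=32
esi=5+1=6
cmp esi, 8  (cmp 6,8)
jne start: taken
ecx=32-2=30
ecx=30<<4=480
esi=6+1=7
cmp esi, 8  (cmp 7,8)
jne start: taken
ecx=480-2=478
ecx=478<<4=7648
After step 14: esi = 7.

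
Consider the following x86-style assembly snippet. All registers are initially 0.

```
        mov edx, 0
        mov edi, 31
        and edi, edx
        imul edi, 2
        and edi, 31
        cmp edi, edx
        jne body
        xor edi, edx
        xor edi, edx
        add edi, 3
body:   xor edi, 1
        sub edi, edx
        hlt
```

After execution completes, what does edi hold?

mov edx, 0 → edx=0
mov edi, 31 → edi=31
and edi, edx → edi=31&0=0
imul edi, 2 → edi=0*2=0
and edi, 31 → edi=0&31=0
cmp edi, edx  (cmp 0,0)
jne body: not taken
xor edi, edx → edi=0^0=0
xor edi, edx → edi=0^0=0
add edi, 3 → edi=0+3=3
xor edi, 1 → edi=3^1=2
sub edi, edx → edi=2-0=2
halt.

2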